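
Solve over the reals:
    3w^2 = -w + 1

w = -0.7676 or w = 0.4343

Rearrange to standard form: 3w^2 + w - 1 = 0.
Discriminant: (1)^2 - 4*3*(-1) = 13.
Quadratic formula: w = (-1 +/- sqrt(13)) / 6.
So w = -1/6 + sqrt(13)/6 ~= 0.4343 or w = -sqrt(13)/6 - 1/6 ~= -0.7676.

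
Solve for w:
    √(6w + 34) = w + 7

w = -5 or w = -3

Square both sides: 6w + 34 = (w + 7)².
Expand and rearrange: w² + 8w + 15 = 0.
Solving gives w = -3 or w = -5.
Check each candidate in the original equation:
  w = -3: √(16) = 4, while w + 7 = 4 — valid.
  w = -5: √(4) = 2, while w + 7 = 2 — valid.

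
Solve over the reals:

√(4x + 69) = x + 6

x = 3

Square both sides: 4x + 69 = (x + 6)².
Expand and rearrange: x² + 8x - 33 = 0.
Solving gives x = 3 or x = -11.
Check each candidate in the original equation:
  x = 3: √(81) = 9, while x + 6 = 9 — valid.
  x = -11: √(25) = 5, while x + 6 = -5 — extraneous.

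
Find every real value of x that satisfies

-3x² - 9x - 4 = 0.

x = -2.4574 or x = -0.5426

Discriminant: (-9)² − 4·(-3)·(-4) = 33.
Quadratic formula: x = (9 ± √33) / (-6).
So x = -3/2 - √(33)/6 ≈ -2.4574 or x = -3/2 + √(33)/6 ≈ -0.5426.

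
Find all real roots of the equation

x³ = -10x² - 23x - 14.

Rearrange: x³ + 10x² + 23x + 14 = 0.
Possible rational roots are divisors of 14. Testing x = -2 gives 0, so (x + 2) is a factor.
Divide: x³ + 10x² + 23x + 14 = (x + 2)(x² + 8x + 7).
Factor the quadratic: x = -1 or x = -7.

x = -7 or x = -2 or x = -1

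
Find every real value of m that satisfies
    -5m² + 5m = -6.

Rearrange to standard form: -5m² + 5m + 6 = 0.
Discriminant: (5)² − 4·(-5)·6 = 145.
Quadratic formula: m = (-5 ± √145) / (-10).
So m = 1/2 - √(145)/10 ≈ -0.7042 or m = 1/2 + √(145)/10 ≈ 1.7042.

m = -0.7042 or m = 1.7042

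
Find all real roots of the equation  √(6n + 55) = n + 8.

Square both sides: 6n + 55 = (n + 8)².
Expand and rearrange: n² + 10n + 9 = 0.
Solving gives n = -1 or n = -9.
Check each candidate in the original equation:
  n = -1: √(49) = 7, while n + 8 = 7 — valid.
  n = -9: √(1) = 1, while n + 8 = -1 — extraneous.

n = -1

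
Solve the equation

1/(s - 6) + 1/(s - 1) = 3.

Multiply both sides by (s - 6)(s - 1):
(s - 1) + (s - 6) = 3(s - 6)(s - 1).
Expand and collect terms: 3s^2 - 23s + 25 = 0.
By the quadratic formula, s = (23 +/- sqrt(229)) / 6, so s ~= 6.3555 or s ~= 1.3112.
Neither value makes a denominator zero (s != 6, s != 1), so both are valid.

s = 1.3112 or s = 6.3555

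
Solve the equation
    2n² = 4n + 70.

n = -5 or n = 7

Bring every term to one side: 2n² - 4n - 70 = 0.
Factor: 2(n + 5)(n - 7) = 0.
So n = -5 or n = 7.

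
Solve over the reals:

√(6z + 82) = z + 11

Square both sides: 6z + 82 = (z + 11)².
Expand and rearrange: z² + 16z + 39 = 0.
Solving gives z = -3 or z = -13.
Check each candidate in the original equation:
  z = -3: √(64) = 8, while z + 11 = 8 — valid.
  z = -13: √(4) = 2, while z + 11 = -2 — extraneous.

z = -3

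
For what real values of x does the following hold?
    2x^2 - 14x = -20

Bring every term to one side: 2x^2 - 14x + 20 = 0.
Factor: 2(x - 2)(x - 5) = 0.
So x = 2 or x = 5.

x = 2 or x = 5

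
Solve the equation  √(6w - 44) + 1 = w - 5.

w = 8 or w = 10

Isolate the radical: √(6w - 44) = w - 6.
Square both sides: 6w - 44 = (w - 6)².
Expand and rearrange: w² - 18w + 80 = 0.
Solving gives w = 10 or w = 8.
Check each candidate in the original equation:
  w = 10: √(16) = 4, while w - 6 = 4 — valid.
  w = 8: √(4) = 2, while w - 6 = 2 — valid.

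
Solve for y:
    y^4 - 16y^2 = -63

Let u = y^2. The equation becomes u^2 - 16u + 63 = 0.
Factor: (u - 7)(u - 9) = 0, so u = 7 or u = 9.
y^2 = 7 gives y = +/-sqrt(7) ~= +/-2.6458.
y^2 = 9 gives y = +/-3.

y = -3 or y = -2.6458 or y = 2.6458 or y = 3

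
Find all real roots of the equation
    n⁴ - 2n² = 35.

n = -2.6458 or n = 2.6458

Let u = n². The equation becomes u² - 2u - 35 = 0.
Factor: (u + 5)(u - 7) = 0, so u = -5 or u = 7.
n² = -5 < 0 has no real solution.
n² = 7 gives n = ±√(7) ≈ ±2.6458.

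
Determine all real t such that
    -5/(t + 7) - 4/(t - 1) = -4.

Multiply both sides by (t + 7)(t - 1):
-5(t - 1) - 4(t + 7) = -4(t + 7)(t - 1).
Expand and collect terms: -4t^2 - 15t + 51 = 0.
By the quadratic formula, t = (15 +/- sqrt(1041)) / -8, so t ~= -5.9081 or t ~= 2.1581.
Neither value makes a denominator zero (t != -7, t != 1), so both are valid.

t = -5.9081 or t = 2.1581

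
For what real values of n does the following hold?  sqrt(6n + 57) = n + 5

Square both sides: 6n + 57 = (n + 5)^2.
Expand and rearrange: n^2 + 4n - 32 = 0.
Solving gives n = 4 or n = -8.
Check each candidate in the original equation:
  n = 4: sqrt(81) = 9, while n + 5 = 9 — valid.
  n = -8: sqrt(9) = 3, while n + 5 = -3 — extraneous.

n = 4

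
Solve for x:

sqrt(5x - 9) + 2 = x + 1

Isolate the radical: sqrt(5x - 9) = x - 1.
Square both sides: 5x - 9 = (x - 1)^2.
Expand and rearrange: x^2 - 7x + 10 = 0.
Solving gives x = 5 or x = 2.
Check each candidate in the original equation:
  x = 5: sqrt(16) = 4, while x - 1 = 4 — valid.
  x = 2: sqrt(1) = 1, while x - 1 = 1 — valid.

x = 2 or x = 5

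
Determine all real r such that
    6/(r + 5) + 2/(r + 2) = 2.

r = -3.3028 or r = 0.3028

Multiply both sides by (r + 5)(r + 2):
6(r + 2) + 2(r + 5) = 2(r + 5)(r + 2).
Expand and collect terms: 2r^2 + 6r - 2 = 0.
By the quadratic formula, r = (-6 +/- sqrt(52)) / 4, so r ~= 0.3028 or r ~= -3.3028.
Neither value makes a denominator zero (r != -5, r != -2), so both are valid.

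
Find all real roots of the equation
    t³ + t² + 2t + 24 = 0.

Possible rational roots are divisors of 24. Testing t = -3 gives 0, so (t + 3) is a factor.
Divide: t³ + t² + 2t + 24 = (t + 3)(t² - 2t + 8).
The quadratic t² - 2t + 8 has discriminant -28 < 0, so no further real roots.

t = -3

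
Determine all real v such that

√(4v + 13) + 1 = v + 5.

Isolate the radical: √(4v + 13) = v + 4.
Square both sides: 4v + 13 = (v + 4)².
Expand and rearrange: v² + 4v + 3 = 0.
Solving gives v = -1 or v = -3.
Check each candidate in the original equation:
  v = -1: √(9) = 3, while v + 4 = 3 — valid.
  v = -3: √(1) = 1, while v + 4 = 1 — valid.

v = -3 or v = -1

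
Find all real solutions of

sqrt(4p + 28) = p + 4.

p = 2

Square both sides: 4p + 28 = (p + 4)^2.
Expand and rearrange: p^2 + 4p - 12 = 0.
Solving gives p = 2 or p = -6.
Check each candidate in the original equation:
  p = 2: sqrt(36) = 6, while p + 4 = 6 — valid.
  p = -6: sqrt(4) = 2, while p + 4 = -2 — extraneous.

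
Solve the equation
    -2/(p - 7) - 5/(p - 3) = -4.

Multiply both sides by (p - 7)(p - 3):
-2(p - 3) - 5(p - 7) = -4(p - 7)(p - 3).
Expand and collect terms: -4p^2 + 47p - 125 = 0.
By the quadratic formula, p = (-47 +/- sqrt(209)) / -8, so p ~= 4.0679 or p ~= 7.6821.
Neither value makes a denominator zero (p != 7, p != 3), so both are valid.

p = 4.0679 or p = 7.6821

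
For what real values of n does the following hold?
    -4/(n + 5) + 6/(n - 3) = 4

Multiply both sides by (n + 5)(n - 3):
-4(n - 3) + 6(n + 5) = 4(n + 5)(n - 3).
Expand and collect terms: 4n² + 6n - 102 = 0.
By the quadratic formula, n = (-6 ± √1668) / 8, so n ≈ 4.3551 or n ≈ -5.8551.
Neither value makes a denominator zero (n ≠ -5, n ≠ 3), so both are valid.

n = -5.8551 or n = 4.3551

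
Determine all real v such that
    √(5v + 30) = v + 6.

Square both sides: 5v + 30 = (v + 6)².
Expand and rearrange: v² + 7v + 6 = 0.
Solving gives v = -1 or v = -6.
Check each candidate in the original equation:
  v = -1: √(25) = 5, while v + 6 = 5 — valid.
  v = -6: √(0) = 0, while v + 6 = 0 — valid.

v = -6 or v = -1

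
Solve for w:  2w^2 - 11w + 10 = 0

Discriminant: (-11)^2 - 4*2*10 = 41.
Quadratic formula: w = (11 +/- sqrt(41)) / 4.
So w = sqrt(41)/4 + 11/4 ~= 4.3508 or w = 11/4 - sqrt(41)/4 ~= 1.1492.

w = 1.1492 or w = 4.3508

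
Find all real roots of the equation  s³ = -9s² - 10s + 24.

Rearrange: s³ + 9s² + 10s - 24 = 0.
Possible rational roots are divisors of -24. Testing s = -3 gives 0, so (s + 3) is a factor.
Divide: s³ + 9s² + 10s - 24 = (s + 3)(s² + 6s - 8).
Apply the quadratic formula to s² + 6s - 8 = 0: s = (-6 ± √68)/2, i.e. s ≈ 1.1231 or s ≈ -7.1231.

s = -7.1231 or s = -3 or s = 1.1231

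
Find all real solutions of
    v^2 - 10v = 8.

Rearrange to standard form: v^2 - 10v - 8 = 0.
Discriminant: (-10)^2 - 4*1*(-8) = 132.
Quadratic formula: v = (10 +/- sqrt(132)) / 2.
So v = 5 + sqrt(33) ~= 10.7446 or v = 5 - sqrt(33) ~= -0.7446.

v = -0.7446 or v = 10.7446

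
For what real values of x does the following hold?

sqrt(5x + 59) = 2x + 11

x = -2

Square both sides: 5x + 59 = (2x + 11)^2.
Expand and rearrange: 4x^2 + 39x + 62 = 0.
Solving gives x = -2 or x = -7.75.
Check each candidate in the original equation:
  x = -2: sqrt(49) = 7, while 2x + 11 = 7 — valid.
  x = -7.75: sqrt(20.25) = 4.5, while 2x + 11 = -4.5 — extraneous.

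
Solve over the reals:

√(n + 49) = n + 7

n = 0

Square both sides: n + 49 = (n + 7)².
Expand and rearrange: n² + 13n = 0.
Solving gives n = 0 or n = -13.
Check each candidate in the original equation:
  n = 0: √(49) = 7, while n + 7 = 7 — valid.
  n = -13: √(36) = 6, while n + 7 = -6 — extraneous.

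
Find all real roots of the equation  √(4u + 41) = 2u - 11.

Square both sides: 4u + 41 = (2u - 11)².
Expand and rearrange: 4u² - 48u + 80 = 0.
Solving gives u = 10 or u = 2.
Check each candidate in the original equation:
  u = 10: √(81) = 9, while 2u - 11 = 9 — valid.
  u = 2: √(49) = 7, while 2u - 11 = -7 — extraneous.

u = 10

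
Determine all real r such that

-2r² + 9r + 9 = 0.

Discriminant: (9)² − 4·(-2)·9 = 153.
Quadratic formula: r = (-9 ± √153) / (-4).
So r = 9/4 - 3·√(17)/4 ≈ -0.8423 or r = 9/4 + 3·√(17)/4 ≈ 5.3423.

r = -0.8423 or r = 5.3423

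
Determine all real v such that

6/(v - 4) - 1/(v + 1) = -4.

v = -0.6302 or v = 2.3802

Multiply both sides by (v - 4)(v + 1):
6(v + 1) - (v - 4) = -4(v - 4)(v + 1).
Expand and collect terms: -4v² + 7v + 6 = 0.
By the quadratic formula, v = (-7 ± √145) / -8, so v ≈ -0.6302 or v ≈ 2.3802.
Neither value makes a denominator zero (v ≠ 4, v ≠ -1), so both are valid.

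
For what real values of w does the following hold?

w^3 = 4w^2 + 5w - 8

Rearrange: w^3 - 4w^2 - 5w + 8 = 0.
Possible rational roots are divisors of 8. Testing w = 1 gives 0, so (w - 1) is a factor.
Divide: w^3 - 4w^2 - 5w + 8 = (w - 1)(w^2 - 3w - 8).
Apply the quadratic formula to w^2 - 3w - 8 = 0: w = (3 +/- sqrt(41))/2, i.e. w ~= 4.7016 or w ~= -1.7016.

w = -1.7016 or w = 1 or w = 4.7016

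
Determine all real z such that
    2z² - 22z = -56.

z = 4 or z = 7

Bring every term to one side: 2z² - 22z + 56 = 0.
Factor: 2(z - 4)(z - 7) = 0.
So z = 4 or z = 7.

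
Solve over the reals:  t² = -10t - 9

t = -9 or t = -1

Bring every term to one side: t² + 10t + 9 = 0.
Factor: (t + 1)(t + 9) = 0.
So t = -1 or t = -9.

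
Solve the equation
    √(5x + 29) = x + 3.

Square both sides: 5x + 29 = (x + 3)².
Expand and rearrange: x² + x - 20 = 0.
Solving gives x = 4 or x = -5.
Check each candidate in the original equation:
  x = 4: √(49) = 7, while x + 3 = 7 — valid.
  x = -5: √(4) = 2, while x + 3 = -2 — extraneous.

x = 4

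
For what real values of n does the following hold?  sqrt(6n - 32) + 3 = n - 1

n = 6 or n = 8

Isolate the radical: sqrt(6n - 32) = n - 4.
Square both sides: 6n - 32 = (n - 4)^2.
Expand and rearrange: n^2 - 14n + 48 = 0.
Solving gives n = 8 or n = 6.
Check each candidate in the original equation:
  n = 8: sqrt(16) = 4, while n - 4 = 4 — valid.
  n = 6: sqrt(4) = 2, while n - 4 = 2 — valid.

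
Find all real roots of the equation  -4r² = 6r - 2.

r = -1.7808 or r = 0.2808

Rearrange to standard form: -4r² - 6r + 2 = 0.
Discriminant: (-6)² − 4·(-4)·2 = 68.
Quadratic formula: r = (6 ± √68) / (-8).
So r = -√(17)/4 - 3/4 ≈ -1.7808 or r = -3/4 + √(17)/4 ≈ 0.2808.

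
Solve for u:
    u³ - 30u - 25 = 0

Possible rational roots are divisors of -25. Testing u = -5 gives 0, so (u + 5) is a factor.
Divide: u³ - 30u - 25 = (u + 5)(u² - 5u - 5).
Apply the quadratic formula to u² - 5u - 5 = 0: u = (5 ± √45)/2, i.e. u ≈ 5.8541 or u ≈ -0.8541.

u = -5 or u = -0.8541 or u = 5.8541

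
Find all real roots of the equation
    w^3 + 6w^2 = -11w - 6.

w = -3 or w = -2 or w = -1

Rearrange: w^3 + 6w^2 + 11w + 6 = 0.
Possible rational roots are divisors of 6. Testing w = -2 gives 0, so (w + 2) is a factor.
Divide: w^3 + 6w^2 + 11w + 6 = (w + 2)(w^2 + 4w + 3).
Factor the quadratic: w = -1 or w = -3.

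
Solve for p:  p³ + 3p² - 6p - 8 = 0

p = -4 or p = -1 or p = 2

Possible rational roots are divisors of -8. Testing p = -1 gives 0, so (p + 1) is a factor.
Divide: p³ + 3p² - 6p - 8 = (p + 1)(p² + 2p - 8).
Factor the quadratic: p = 2 or p = -4.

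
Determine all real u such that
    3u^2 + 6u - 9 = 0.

u = -3 or u = 1

Factor: 3(u - 1)(u + 3) = 0.
So u = 1 or u = -3.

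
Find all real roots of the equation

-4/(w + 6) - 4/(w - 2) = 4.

Multiply both sides by (w + 6)(w - 2):
-4(w - 2) - 4(w + 6) = 4(w + 6)(w - 2).
Expand and collect terms: 4w^2 + 24w - 32 = 0.
By the quadratic formula, w = (-24 +/- sqrt(1088)) / 8, so w ~= 1.1231 or w ~= -7.1231.
Neither value makes a denominator zero (w != -6, w != 2), so both are valid.

w = -7.1231 or w = 1.1231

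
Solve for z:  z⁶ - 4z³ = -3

z = 1 or z = 1.4422

Let u = z³. The equation becomes u² - 4u + 3 = 0.
Factor: (u - 3)(u - 1) = 0, so u = 3 or u = 1.
z³ = 3 gives z = ∛(3) ≈ 1.4422.
z³ = 1 gives z = 1.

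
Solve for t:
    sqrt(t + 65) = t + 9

Square both sides: t + 65 = (t + 9)^2.
Expand and rearrange: t^2 + 17t + 16 = 0.
Solving gives t = -1 or t = -16.
Check each candidate in the original equation:
  t = -1: sqrt(64) = 8, while t + 9 = 8 — valid.
  t = -16: sqrt(49) = 7, while t + 9 = -7 — extraneous.

t = -1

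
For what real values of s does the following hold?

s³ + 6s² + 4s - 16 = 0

s = -4 or s = -3.2361 or s = 1.2361

Possible rational roots are divisors of -16. Testing s = -4 gives 0, so (s + 4) is a factor.
Divide: s³ + 6s² + 4s - 16 = (s + 4)(s² + 2s - 4).
Apply the quadratic formula to s² + 2s - 4 = 0: s = (-2 ± √20)/2, i.e. s ≈ 1.2361 or s ≈ -3.2361.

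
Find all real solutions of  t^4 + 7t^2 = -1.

Let u = t^2. The equation becomes u^2 + 7u + 1 = 0.
By the quadratic formula, u = -7/2 + 3*sqrt(5)/2 or u = -7/2 - 3*sqrt(5)/2.
t^2 = -7/2 + 3*sqrt(5)/2 < 0 has no real solution.
t^2 = -7/2 - 3*sqrt(5)/2 < 0 has no real solution.

No real solutions.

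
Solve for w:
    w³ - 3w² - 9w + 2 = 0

w = -2 or w = 0.2087 or w = 4.7913

Possible rational roots are divisors of 2. Testing w = -2 gives 0, so (w + 2) is a factor.
Divide: w³ - 3w² - 9w + 2 = (w + 2)(w² - 5w + 1).
Apply the quadratic formula to w² - 5w + 1 = 0: w = (5 ± √21)/2, i.e. w ≈ 4.7913 or w ≈ 0.2087.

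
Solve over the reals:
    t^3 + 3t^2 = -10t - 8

t = -1

Rearrange: t^3 + 3t^2 + 10t + 8 = 0.
Possible rational roots are divisors of 8. Testing t = -1 gives 0, so (t + 1) is a factor.
Divide: t^3 + 3t^2 + 10t + 8 = (t + 1)(t^2 + 2t + 8).
The quadratic t^2 + 2t + 8 has discriminant -28 < 0, so no further real roots.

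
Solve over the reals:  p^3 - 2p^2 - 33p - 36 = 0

Possible rational roots are divisors of -36. Testing p = -4 gives 0, so (p + 4) is a factor.
Divide: p^3 - 2p^2 - 33p - 36 = (p + 4)(p^2 - 6p - 9).
Apply the quadratic formula to p^2 - 6p - 9 = 0: p = (6 +/- sqrt(72))/2, i.e. p ~= 7.2426 or p ~= -1.2426.

p = -4 or p = -1.2426 or p = 7.2426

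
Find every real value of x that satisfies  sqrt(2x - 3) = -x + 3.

Square both sides: 2x - 3 = (-x + 3)^2.
Expand and rearrange: x^2 - 8x + 12 = 0.
Solving gives x = 6 or x = 2.
Check each candidate in the original equation:
  x = 6: sqrt(9) = 3, while -x + 3 = -3 — extraneous.
  x = 2: sqrt(1) = 1, while -x + 3 = 1 — valid.

x = 2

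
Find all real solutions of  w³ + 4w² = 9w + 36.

w = -4 or w = -3 or w = 3

Rearrange: w³ + 4w² - 9w - 36 = 0.
Possible rational roots are divisors of -36. Testing w = 3 gives 0, so (w - 3) is a factor.
Divide: w³ + 4w² - 9w - 36 = (w - 3)(w² + 7w + 12).
Factor the quadratic: w = -3 or w = -4.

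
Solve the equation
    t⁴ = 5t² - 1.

t = -2.1889 or t = -0.4569 or t = 0.4569 or t = 2.1889

Let u = t². The equation becomes u² - 5u + 1 = 0.
By the quadratic formula, u = √(21)/2 + 5/2 or u = 5/2 - √(21)/2.
t² = √(21)/2 + 5/2 gives t = ±√(√(21)/2 + 5/2) ≈ ±2.1889.
t² = 5/2 - √(21)/2 gives t = ±√(5/2 - √(21)/2) ≈ ±0.4569.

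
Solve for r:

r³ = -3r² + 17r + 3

Rearrange: r³ + 3r² - 17r - 3 = 0.
Possible rational roots are divisors of -3. Testing r = 3 gives 0, so (r - 3) is a factor.
Divide: r³ + 3r² - 17r - 3 = (r - 3)(r² + 6r + 1).
Apply the quadratic formula to r² + 6r + 1 = 0: r = (-6 ± √32)/2, i.e. r ≈ -0.1716 or r ≈ -5.8284.

r = -5.8284 or r = -0.1716 or r = 3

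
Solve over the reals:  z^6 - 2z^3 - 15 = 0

Let u = z^3. The equation becomes u^2 - 2u - 15 = 0.
Factor: (u - 5)(u + 3) = 0, so u = 5 or u = -3.
z^3 = 5 gives z = (5)^(1/3) ~= 1.71.
z^3 = -3 gives z = -(3)^(1/3) ~= -1.4422.

z = -1.4422 or z = 1.71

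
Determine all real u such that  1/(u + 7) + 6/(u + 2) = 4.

u = -6.8094 or u = -0.4406

Multiply both sides by (u + 7)(u + 2):
(u + 2) + 6(u + 7) = 4(u + 7)(u + 2).
Expand and collect terms: 4u² + 29u + 12 = 0.
By the quadratic formula, u = (-29 ± √649) / 8, so u ≈ -0.4406 or u ≈ -6.8094.
Neither value makes a denominator zero (u ≠ -7, u ≠ -2), so both are valid.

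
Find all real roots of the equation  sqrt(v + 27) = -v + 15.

v = 9

Square both sides: v + 27 = (-v + 15)^2.
Expand and rearrange: v^2 - 31v + 198 = 0.
Solving gives v = 22 or v = 9.
Check each candidate in the original equation:
  v = 22: sqrt(49) = 7, while -v + 15 = -7 — extraneous.
  v = 9: sqrt(36) = 6, while -v + 15 = 6 — valid.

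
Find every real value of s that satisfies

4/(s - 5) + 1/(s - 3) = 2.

Multiply both sides by (s - 5)(s - 3):
4(s - 3) + (s - 5) = 2(s - 5)(s - 3).
Expand and collect terms: 2s² - 21s + 47 = 0.
By the quadratic formula, s = (21 ± √65) / 4, so s ≈ 7.2656 or s ≈ 3.2344.
Neither value makes a denominator zero (s ≠ 5, s ≠ 3), so both are valid.

s = 3.2344 or s = 7.2656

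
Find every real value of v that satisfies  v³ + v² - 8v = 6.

Rearrange: v³ + v² - 8v - 6 = 0.
Possible rational roots are divisors of -6. Testing v = -3 gives 0, so (v + 3) is a factor.
Divide: v³ + v² - 8v - 6 = (v + 3)(v² - 2v - 2).
Apply the quadratic formula to v² - 2v - 2 = 0: v = (2 ± √12)/2, i.e. v ≈ 2.7321 or v ≈ -0.7321.

v = -3 or v = -0.7321 or v = 2.7321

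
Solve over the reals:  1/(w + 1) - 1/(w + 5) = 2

w = -5.4495 or w = -0.5505

Multiply both sides by (w + 1)(w + 5):
(w + 5) - (w + 1) = 2(w + 1)(w + 5).
Expand and collect terms: 2w² + 12w + 6 = 0.
By the quadratic formula, w = (-12 ± √96) / 4, so w ≈ -0.5505 or w ≈ -5.4495.
Neither value makes a denominator zero (w ≠ -1, w ≠ -5), so both are valid.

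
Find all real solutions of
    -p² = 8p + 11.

p = -6.2361 or p = -1.7639

Rearrange to standard form: -p² - 8p - 11 = 0.
Discriminant: (-8)² − 4·(-1)·(-11) = 20.
Quadratic formula: p = (8 ± √20) / (-2).
So p = -4 - √(5) ≈ -6.2361 or p = -4 + √(5) ≈ -1.7639.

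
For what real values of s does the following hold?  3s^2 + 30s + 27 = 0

s = -9 or s = -1

Factor: 3(s + 9)(s + 1) = 0.
So s = -9 or s = -1.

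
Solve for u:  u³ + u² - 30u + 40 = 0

Possible rational roots are divisors of 40. Testing u = 4 gives 0, so (u - 4) is a factor.
Divide: u³ + u² - 30u + 40 = (u - 4)(u² + 5u - 10).
Apply the quadratic formula to u² + 5u - 10 = 0: u = (-5 ± √65)/2, i.e. u ≈ 1.5311 or u ≈ -6.5311.

u = -6.5311 or u = 1.5311 or u = 4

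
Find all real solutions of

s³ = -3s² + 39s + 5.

s = -7.873 or s = -0.127 or s = 5

Rearrange: s³ + 3s² - 39s - 5 = 0.
Possible rational roots are divisors of -5. Testing s = 5 gives 0, so (s - 5) is a factor.
Divide: s³ + 3s² - 39s - 5 = (s - 5)(s² + 8s + 1).
Apply the quadratic formula to s² + 8s + 1 = 0: s = (-8 ± √60)/2, i.e. s ≈ -0.127 or s ≈ -7.873.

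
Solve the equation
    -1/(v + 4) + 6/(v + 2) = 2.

v = -4.2122 or v = 0.7122

Multiply both sides by (v + 4)(v + 2):
-(v + 2) + 6(v + 4) = 2(v + 4)(v + 2).
Expand and collect terms: 2v² + 7v - 6 = 0.
By the quadratic formula, v = (-7 ± √97) / 4, so v ≈ 0.7122 or v ≈ -4.2122.
Neither value makes a denominator zero (v ≠ -4, v ≠ -2), so both are valid.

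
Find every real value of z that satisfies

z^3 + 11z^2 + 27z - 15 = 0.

Possible rational roots are divisors of -15. Testing z = -5 gives 0, so (z + 5) is a factor.
Divide: z^3 + 11z^2 + 27z - 15 = (z + 5)(z^2 + 6z - 3).
Apply the quadratic formula to z^2 + 6z - 3 = 0: z = (-6 +/- sqrt(48))/2, i.e. z ~= 0.4641 or z ~= -6.4641.

z = -6.4641 or z = -5 or z = 0.4641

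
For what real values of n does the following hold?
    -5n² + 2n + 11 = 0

n = -1.2967 or n = 1.6967

Discriminant: (2)² − 4·(-5)·11 = 224.
Quadratic formula: n = (-2 ± √224) / (-10).
So n = 1/5 - 2·√(14)/5 ≈ -1.2967 or n = 1/5 + 2·√(14)/5 ≈ 1.6967.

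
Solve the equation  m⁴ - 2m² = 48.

Let u = m². The equation becomes u² - 2u - 48 = 0.
Factor: (u - 8)(u + 6) = 0, so u = 8 or u = -6.
m² = 8 gives m = ±2·√(2) ≈ ±2.8284.
m² = -6 < 0 has no real solution.

m = -2.8284 or m = 2.8284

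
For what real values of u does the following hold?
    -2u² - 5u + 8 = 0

Discriminant: (-5)² − 4·(-2)·8 = 89.
Quadratic formula: u = (5 ± √89) / (-4).
So u = -√(89)/4 - 5/4 ≈ -3.6085 or u = -5/4 + √(89)/4 ≈ 1.1085.

u = -3.6085 or u = 1.1085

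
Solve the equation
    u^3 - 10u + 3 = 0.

Possible rational roots are divisors of 3. Testing u = 3 gives 0, so (u - 3) is a factor.
Divide: u^3 - 10u + 3 = (u - 3)(u^2 + 3u - 1).
Apply the quadratic formula to u^2 + 3u - 1 = 0: u = (-3 +/- sqrt(13))/2, i.e. u ~= 0.3028 or u ~= -3.3028.

u = -3.3028 or u = 0.3028 or u = 3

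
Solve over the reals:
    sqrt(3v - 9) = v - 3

Square both sides: 3v - 9 = (v - 3)^2.
Expand and rearrange: v^2 - 9v + 18 = 0.
Solving gives v = 6 or v = 3.
Check each candidate in the original equation:
  v = 6: sqrt(9) = 3, while v - 3 = 3 — valid.
  v = 3: sqrt(0) = 0, while v - 3 = 0 — valid.

v = 3 or v = 6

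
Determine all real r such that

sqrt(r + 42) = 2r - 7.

Square both sides: r + 42 = (2r - 7)^2.
Expand and rearrange: 4r^2 - 29r + 7 = 0.
Solving gives r = 7 or r = 0.25.
Check each candidate in the original equation:
  r = 7: sqrt(49) = 7, while 2r - 7 = 7 — valid.
  r = 0.25: sqrt(42.25) = 6.5, while 2r - 7 = -6.5 — extraneous.

r = 7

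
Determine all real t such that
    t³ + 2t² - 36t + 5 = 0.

t = -7.1401 or t = 0.1401 or t = 5

Possible rational roots are divisors of 5. Testing t = 5 gives 0, so (t - 5) is a factor.
Divide: t³ + 2t² - 36t + 5 = (t - 5)(t² + 7t - 1).
Apply the quadratic formula to t² + 7t - 1 = 0: t = (-7 ± √53)/2, i.e. t ≈ 0.1401 or t ≈ -7.1401.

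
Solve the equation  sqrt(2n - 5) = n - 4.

Square both sides: 2n - 5 = (n - 4)^2.
Expand and rearrange: n^2 - 10n + 21 = 0.
Solving gives n = 7 or n = 3.
Check each candidate in the original equation:
  n = 7: sqrt(9) = 3, while n - 4 = 3 — valid.
  n = 3: sqrt(1) = 1, while n - 4 = -1 — extraneous.

n = 7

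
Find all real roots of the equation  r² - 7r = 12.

Rearrange to standard form: r² - 7r - 12 = 0.
Discriminant: (-7)² − 4·1·(-12) = 97.
Quadratic formula: r = (7 ± √97) / 2.
So r = 7/2 + √(97)/2 ≈ 8.4244 or r = 7/2 - √(97)/2 ≈ -1.4244.

r = -1.4244 or r = 8.4244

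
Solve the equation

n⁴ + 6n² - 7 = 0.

n = -1 or n = 1

Let u = n². The equation becomes u² + 6u - 7 = 0.
Factor: (u - 1)(u + 7) = 0, so u = 1 or u = -7.
n² = 1 gives n = ±1.
n² = -7 < 0 has no real solution.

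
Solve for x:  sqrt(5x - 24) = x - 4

x = 5 or x = 8

Square both sides: 5x - 24 = (x - 4)^2.
Expand and rearrange: x^2 - 13x + 40 = 0.
Solving gives x = 8 or x = 5.
Check each candidate in the original equation:
  x = 8: sqrt(16) = 4, while x - 4 = 4 — valid.
  x = 5: sqrt(1) = 1, while x - 4 = 1 — valid.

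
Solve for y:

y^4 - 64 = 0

y = -2.8284 or y = 2.8284

Let u = y^2. The equation becomes u^2 - 64 = 0.
Factor: (u - 8)(u + 8) = 0, so u = 8 or u = -8.
y^2 = 8 gives y = +/-2*sqrt(2) ~= +/-2.8284.
y^2 = -8 < 0 has no real solution.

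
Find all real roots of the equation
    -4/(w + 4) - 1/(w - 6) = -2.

Multiply both sides by (w + 4)(w - 6):
-4(w - 6) - (w + 4) = -2(w + 4)(w - 6).
Expand and collect terms: -2w^2 + 9w + 28 = 0.
By the quadratic formula, w = (-9 +/- sqrt(305)) / -4, so w ~= -2.1161 or w ~= 6.6161.
Neither value makes a denominator zero (w != -4, w != 6), so both are valid.

w = -2.1161 or w = 6.6161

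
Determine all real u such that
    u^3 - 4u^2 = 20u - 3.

u = -3 or u = 0.1459 or u = 6.8541

Rearrange: u^3 - 4u^2 - 20u + 3 = 0.
Possible rational roots are divisors of 3. Testing u = -3 gives 0, so (u + 3) is a factor.
Divide: u^3 - 4u^2 - 20u + 3 = (u + 3)(u^2 - 7u + 1).
Apply the quadratic formula to u^2 - 7u + 1 = 0: u = (7 +/- sqrt(45))/2, i.e. u ~= 6.8541 or u ~= 0.1459.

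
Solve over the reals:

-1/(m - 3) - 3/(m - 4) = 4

Multiply both sides by (m - 3)(m - 4):
-(m - 4) - 3(m - 3) = 4(m - 3)(m - 4).
Expand and collect terms: 4m² - 24m + 35 = 0.
Factor or apply the quadratic formula: m = 3.5 or m = 2.5.
Neither value makes a denominator zero (m ≠ 3, m ≠ 4), so both are valid.

m = 2.5 or m = 3.5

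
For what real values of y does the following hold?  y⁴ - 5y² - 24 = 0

Let u = y². The equation becomes u² - 5u - 24 = 0.
Factor: (u + 3)(u - 8) = 0, so u = -3 or u = 8.
y² = -3 < 0 has no real solution.
y² = 8 gives y = ±2·√(2) ≈ ±2.8284.

y = -2.8284 or y = 2.8284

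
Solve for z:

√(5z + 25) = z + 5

Square both sides: 5z + 25 = (z + 5)².
Expand and rearrange: z² + 5z = 0.
Solving gives z = 0 or z = -5.
Check each candidate in the original equation:
  z = 0: √(25) = 5, while z + 5 = 5 — valid.
  z = -5: √(0) = 0, while z + 5 = 0 — valid.

z = -5 or z = 0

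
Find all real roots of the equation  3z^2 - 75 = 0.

Factor: 3(z + 5)(z - 5) = 0.
So z = -5 or z = 5.

z = -5 or z = 5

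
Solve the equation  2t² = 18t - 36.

Bring every term to one side: 2t² - 18t + 36 = 0.
Factor: 2(t - 6)(t - 3) = 0.
So t = 6 or t = 3.

t = 3 or t = 6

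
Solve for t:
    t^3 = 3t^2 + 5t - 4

t = -1.618 or t = 0.618 or t = 4

Rearrange: t^3 - 3t^2 - 5t + 4 = 0.
Possible rational roots are divisors of 4. Testing t = 4 gives 0, so (t - 4) is a factor.
Divide: t^3 - 3t^2 - 5t + 4 = (t - 4)(t^2 + t - 1).
Apply the quadratic formula to t^2 + t - 1 = 0: t = (-1 +/- sqrt(5))/2, i.e. t ~= 0.618 or t ~= -1.618.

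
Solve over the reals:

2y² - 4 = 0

Discriminant: (0)² − 4·2·(-4) = 32.
Quadratic formula: y = (0 ± √32) / 4.
So y = √(2) ≈ 1.4142 or y = -√(2) ≈ -1.4142.

y = -1.4142 or y = 1.4142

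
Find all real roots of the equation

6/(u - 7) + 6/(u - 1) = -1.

u = -8.7082 or u = 4.7082

Multiply both sides by (u - 7)(u - 1):
6(u - 1) + 6(u - 7) = -(u - 7)(u - 1).
Expand and collect terms: -u^2 - 4u + 41 = 0.
By the quadratic formula, u = (4 +/- sqrt(180)) / -2, so u ~= -8.7082 or u ~= 4.7082.
Neither value makes a denominator zero (u != 7, u != 1), so both are valid.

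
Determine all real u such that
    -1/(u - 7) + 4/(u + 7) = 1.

u = -2.5311 or u = 5.5311

Multiply both sides by (u - 7)(u + 7):
-(u + 7) + 4(u - 7) = (u - 7)(u + 7).
Expand and collect terms: u^2 - 3u - 14 = 0.
By the quadratic formula, u = (3 +/- sqrt(65)) / 2, so u ~= 5.5311 or u ~= -2.5311.
Neither value makes a denominator zero (u != 7, u != -7), so both are valid.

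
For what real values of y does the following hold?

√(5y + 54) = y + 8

y = -1

Square both sides: 5y + 54 = (y + 8)².
Expand and rearrange: y² + 11y + 10 = 0.
Solving gives y = -1 or y = -10.
Check each candidate in the original equation:
  y = -1: √(49) = 7, while y + 8 = 7 — valid.
  y = -10: √(4) = 2, while y + 8 = -2 — extraneous.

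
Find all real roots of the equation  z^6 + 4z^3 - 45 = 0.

z = -2.0801 or z = 1.71

Let u = z^3. The equation becomes u^2 + 4u - 45 = 0.
Factor: (u - 5)(u + 9) = 0, so u = 5 or u = -9.
z^3 = 5 gives z = (5)^(1/3) ~= 1.71.
z^3 = -9 gives z = -(9)^(1/3) ~= -2.0801.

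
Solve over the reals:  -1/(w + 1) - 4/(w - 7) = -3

Multiply both sides by (w + 1)(w - 7):
-(w - 7) - 4(w + 1) = -3(w + 1)(w - 7).
Expand and collect terms: -3w² + 23w + 18 = 0.
By the quadratic formula, w = (-23 ± √745) / -6, so w ≈ -0.7158 or w ≈ 8.3824.
Neither value makes a denominator zero (w ≠ -1, w ≠ 7), so both are valid.

w = -0.7158 or w = 8.3824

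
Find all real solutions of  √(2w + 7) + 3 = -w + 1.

Isolate the radical: √(2w + 7) = -w - 2.
Square both sides: 2w + 7 = (-w - 2)².
Expand and rearrange: w² + 2w - 3 = 0.
Solving gives w = 1 or w = -3.
Check each candidate in the original equation:
  w = 1: √(9) = 3, while -w - 2 = -3 — extraneous.
  w = -3: √(1) = 1, while -w - 2 = 1 — valid.

w = -3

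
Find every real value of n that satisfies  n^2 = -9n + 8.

Rearrange to standard form: n^2 + 9n - 8 = 0.
Discriminant: (9)^2 - 4*1*(-8) = 113.
Quadratic formula: n = (-9 +/- sqrt(113)) / 2.
So n = -9/2 + sqrt(113)/2 ~= 0.8151 or n = -sqrt(113)/2 - 9/2 ~= -9.8151.

n = -9.8151 or n = 0.8151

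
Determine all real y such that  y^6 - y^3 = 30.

Let u = y^3. The equation becomes u^2 - u - 30 = 0.
Factor: (u - 6)(u + 5) = 0, so u = 6 or u = -5.
y^3 = 6 gives y = (6)^(1/3) ~= 1.8171.
y^3 = -5 gives y = -(5)^(1/3) ~= -1.71.

y = -1.71 or y = 1.8171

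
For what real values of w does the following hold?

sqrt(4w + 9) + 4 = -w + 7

Isolate the radical: sqrt(4w + 9) = -w + 3.
Square both sides: 4w + 9 = (-w + 3)^2.
Expand and rearrange: w^2 - 10w = 0.
Solving gives w = 10 or w = 0.
Check each candidate in the original equation:
  w = 10: sqrt(49) = 7, while -w + 3 = -7 — extraneous.
  w = 0: sqrt(9) = 3, while -w + 3 = 3 — valid.

w = 0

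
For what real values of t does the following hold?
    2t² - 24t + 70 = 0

t = 5 or t = 7

Factor: 2(t - 7)(t - 5) = 0.
So t = 7 or t = 5.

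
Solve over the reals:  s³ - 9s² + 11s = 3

s = 0.3944 or s = 1 or s = 7.6056

Rearrange: s³ - 9s² + 11s - 3 = 0.
Possible rational roots are divisors of -3. Testing s = 1 gives 0, so (s - 1) is a factor.
Divide: s³ - 9s² + 11s - 3 = (s - 1)(s² - 8s + 3).
Apply the quadratic formula to s² - 8s + 3 = 0: s = (8 ± √52)/2, i.e. s ≈ 7.6056 or s ≈ 0.3944.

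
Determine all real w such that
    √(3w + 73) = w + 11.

Square both sides: 3w + 73 = (w + 11)².
Expand and rearrange: w² + 19w + 48 = 0.
Solving gives w = -3 or w = -16.
Check each candidate in the original equation:
  w = -3: √(64) = 8, while w + 11 = 8 — valid.
  w = -16: √(25) = 5, while w + 11 = -5 — extraneous.

w = -3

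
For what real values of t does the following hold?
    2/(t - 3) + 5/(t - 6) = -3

Multiply both sides by (t - 3)(t - 6):
2(t - 6) + 5(t - 3) = -3(t - 3)(t - 6).
Expand and collect terms: -3t² + 20t - 27 = 0.
By the quadratic formula, t = (-20 ± √76) / -6, so t ≈ 1.8804 or t ≈ 4.7863.
Neither value makes a denominator zero (t ≠ 3, t ≠ 6), so both are valid.

t = 1.8804 or t = 4.7863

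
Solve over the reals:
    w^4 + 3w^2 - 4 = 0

w = -1 or w = 1

Let u = w^2. The equation becomes u^2 + 3u - 4 = 0.
Factor: (u + 4)(u - 1) = 0, so u = -4 or u = 1.
w^2 = -4 < 0 has no real solution.
w^2 = 1 gives w = +/-1.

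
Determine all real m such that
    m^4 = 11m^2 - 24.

Let u = m^2. The equation becomes u^2 - 11u + 24 = 0.
Factor: (u - 3)(u - 8) = 0, so u = 3 or u = 8.
m^2 = 3 gives m = +/-sqrt(3) ~= +/-1.7321.
m^2 = 8 gives m = +/-2*sqrt(2) ~= +/-2.8284.

m = -2.8284 or m = -1.7321 or m = 1.7321 or m = 2.8284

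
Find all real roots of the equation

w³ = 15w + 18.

Rearrange: w³ - 15w - 18 = 0.
Possible rational roots are divisors of -18. Testing w = -3 gives 0, so (w + 3) is a factor.
Divide: w³ - 15w - 18 = (w + 3)(w² - 3w - 6).
Apply the quadratic formula to w² - 3w - 6 = 0: w = (3 ± √33)/2, i.e. w ≈ 4.3723 or w ≈ -1.3723.

w = -3 or w = -1.3723 or w = 4.3723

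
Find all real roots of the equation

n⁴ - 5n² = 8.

n = -2.505 or n = 2.505

Let u = n². The equation becomes u² - 5u - 8 = 0.
By the quadratic formula, u = 5/2 + √(57)/2 or u = 5/2 - √(57)/2.
n² = 5/2 + √(57)/2 gives n = ±√(5/2 + √(57)/2) ≈ ±2.505.
n² = 5/2 - √(57)/2 < 0 has no real solution.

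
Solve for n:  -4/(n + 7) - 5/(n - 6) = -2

Multiply both sides by (n + 7)(n - 6):
-4(n - 6) - 5(n + 7) = -2(n + 7)(n - 6).
Expand and collect terms: -2n^2 + 7n + 95 = 0.
By the quadratic formula, n = (-7 +/- sqrt(809)) / -4, so n ~= -5.3607 or n ~= 8.8607.
Neither value makes a denominator zero (n != -7, n != 6), so both are valid.

n = -5.3607 or n = 8.8607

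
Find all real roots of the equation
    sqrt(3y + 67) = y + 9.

Square both sides: 3y + 67 = (y + 9)^2.
Expand and rearrange: y^2 + 15y + 14 = 0.
Solving gives y = -1 or y = -14.
Check each candidate in the original equation:
  y = -1: sqrt(64) = 8, while y + 9 = 8 — valid.
  y = -14: sqrt(25) = 5, while y + 9 = -5 — extraneous.

y = -1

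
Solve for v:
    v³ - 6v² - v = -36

v = -2.1623 or v = 4 or v = 4.1623

Rearrange: v³ - 6v² - v + 36 = 0.
Possible rational roots are divisors of 36. Testing v = 4 gives 0, so (v - 4) is a factor.
Divide: v³ - 6v² - v + 36 = (v - 4)(v² - 2v - 9).
Apply the quadratic formula to v² - 2v - 9 = 0: v = (2 ± √40)/2, i.e. v ≈ 4.1623 or v ≈ -2.1623.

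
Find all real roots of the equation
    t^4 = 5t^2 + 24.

t = -2.8284 or t = 2.8284

Let u = t^2. The equation becomes u^2 - 5u - 24 = 0.
Factor: (u + 3)(u - 8) = 0, so u = -3 or u = 8.
t^2 = -3 < 0 has no real solution.
t^2 = 8 gives t = +/-2*sqrt(2) ~= +/-2.8284.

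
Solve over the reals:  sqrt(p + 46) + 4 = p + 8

p = 3

Isolate the radical: sqrt(p + 46) = p + 4.
Square both sides: p + 46 = (p + 4)^2.
Expand and rearrange: p^2 + 7p - 30 = 0.
Solving gives p = 3 or p = -10.
Check each candidate in the original equation:
  p = 3: sqrt(49) = 7, while p + 4 = 7 — valid.
  p = -10: sqrt(36) = 6, while p + 4 = -6 — extraneous.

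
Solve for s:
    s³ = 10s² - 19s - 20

Rearrange: s³ - 10s² + 19s + 20 = 0.
Possible rational roots are divisors of 20. Testing s = 4 gives 0, so (s - 4) is a factor.
Divide: s³ - 10s² + 19s + 20 = (s - 4)(s² - 6s - 5).
Apply the quadratic formula to s² - 6s - 5 = 0: s = (6 ± √56)/2, i.e. s ≈ 6.7417 or s ≈ -0.7417.

s = -0.7417 or s = 4 or s = 6.7417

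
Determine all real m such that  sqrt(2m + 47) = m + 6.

m = 1

Square both sides: 2m + 47 = (m + 6)^2.
Expand and rearrange: m^2 + 10m - 11 = 0.
Solving gives m = 1 or m = -11.
Check each candidate in the original equation:
  m = 1: sqrt(49) = 7, while m + 6 = 7 — valid.
  m = -11: sqrt(25) = 5, while m + 6 = -5 — extraneous.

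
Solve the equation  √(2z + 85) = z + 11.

Square both sides: 2z + 85 = (z + 11)².
Expand and rearrange: z² + 20z + 36 = 0.
Solving gives z = -2 or z = -18.
Check each candidate in the original equation:
  z = -2: √(81) = 9, while z + 11 = 9 — valid.
  z = -18: √(49) = 7, while z + 11 = -7 — extraneous.

z = -2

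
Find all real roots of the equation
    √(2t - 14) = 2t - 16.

Square both sides: 2t - 14 = (2t - 16)².
Expand and rearrange: 4t² - 66t + 270 = 0.
Solving gives t = 9 or t = 7.5.
Check each candidate in the original equation:
  t = 9: √(4) = 2, while 2t - 16 = 2 — valid.
  t = 7.5: √(1) = 1, while 2t - 16 = -1 — extraneous.

t = 9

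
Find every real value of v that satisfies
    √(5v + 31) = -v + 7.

v = 1

Square both sides: 5v + 31 = (-v + 7)².
Expand and rearrange: v² - 19v + 18 = 0.
Solving gives v = 18 or v = 1.
Check each candidate in the original equation:
  v = 18: √(121) = 11, while -v + 7 = -11 — extraneous.
  v = 1: √(36) = 6, while -v + 7 = 6 — valid.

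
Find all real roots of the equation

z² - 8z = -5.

z = 0.6834 or z = 7.3166

Rearrange to standard form: z² - 8z + 5 = 0.
Discriminant: (-8)² − 4·1·5 = 44.
Quadratic formula: z = (8 ± √44) / 2.
So z = √(11) + 4 ≈ 7.3166 or z = 4 - √(11) ≈ 0.6834.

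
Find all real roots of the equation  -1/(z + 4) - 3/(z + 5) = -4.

z = -4.5 or z = -3.5

Multiply both sides by (z + 4)(z + 5):
-(z + 5) - 3(z + 4) = -4(z + 4)(z + 5).
Expand and collect terms: -4z² - 32z - 63 = 0.
Factor or apply the quadratic formula: z = -4.5 or z = -3.5.
Neither value makes a denominator zero (z ≠ -4, z ≠ -5), so both are valid.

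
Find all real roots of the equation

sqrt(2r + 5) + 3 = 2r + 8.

r = -2.5 or r = -2

Isolate the radical: sqrt(2r + 5) = 2r + 5.
Square both sides: 2r + 5 = (2r + 5)^2.
Expand and rearrange: 4r^2 + 18r + 20 = 0.
Solving gives r = -2 or r = -2.5.
Check each candidate in the original equation:
  r = -2: sqrt(1) = 1, while 2r + 5 = 1 — valid.
  r = -2.5: sqrt(0) = 0, while 2r + 5 = 0 — valid.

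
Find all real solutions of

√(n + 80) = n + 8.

n = 1

Square both sides: n + 80 = (n + 8)².
Expand and rearrange: n² + 15n - 16 = 0.
Solving gives n = 1 or n = -16.
Check each candidate in the original equation:
  n = 1: √(81) = 9, while n + 8 = 9 — valid.
  n = -16: √(64) = 8, while n + 8 = -8 — extraneous.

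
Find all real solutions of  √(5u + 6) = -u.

u = -1

Square both sides: 5u + 6 = (-u)².
Expand and rearrange: u² - 5u - 6 = 0.
Solving gives u = 6 or u = -1.
Check each candidate in the original equation:
  u = 6: √(36) = 6, while -u = -6 — extraneous.
  u = -1: √(1) = 1, while -u = 1 — valid.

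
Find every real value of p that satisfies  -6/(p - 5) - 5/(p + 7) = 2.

p = -10.1189 or p = 2.6189

Multiply both sides by (p - 5)(p + 7):
-6(p + 7) - 5(p - 5) = 2(p - 5)(p + 7).
Expand and collect terms: 2p^2 + 15p - 53 = 0.
By the quadratic formula, p = (-15 +/- sqrt(649)) / 4, so p ~= 2.6189 or p ~= -10.1189.
Neither value makes a denominator zero (p != 5, p != -7), so both are valid.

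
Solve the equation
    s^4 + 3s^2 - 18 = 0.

Let u = s^2. The equation becomes u^2 + 3u - 18 = 0.
Factor: (u + 6)(u - 3) = 0, so u = -6 or u = 3.
s^2 = -6 < 0 has no real solution.
s^2 = 3 gives s = +/-sqrt(3) ~= +/-1.7321.

s = -1.7321 or s = 1.7321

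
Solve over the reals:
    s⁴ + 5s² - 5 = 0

Let u = s². The equation becomes u² + 5u - 5 = 0.
By the quadratic formula, u = -5/2 + 3·√(5)/2 or u = -3·√(5)/2 - 5/2.
s² = -5/2 + 3·√(5)/2 gives s = ±√(-5/2 + 3·√(5)/2) ≈ ±0.9242.
s² = -3·√(5)/2 - 5/2 < 0 has no real solution.

s = -0.9242 or s = 0.9242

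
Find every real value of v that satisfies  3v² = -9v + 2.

v = -3.2078 or v = 0.2078

Rearrange to standard form: 3v² + 9v - 2 = 0.
Discriminant: (9)² − 4·3·(-2) = 105.
Quadratic formula: v = (-9 ± √105) / 6.
So v = -3/2 + √(105)/6 ≈ 0.2078 or v = -√(105)/6 - 3/2 ≈ -3.2078.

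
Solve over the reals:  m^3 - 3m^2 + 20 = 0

m = -2

Possible rational roots are divisors of 20. Testing m = -2 gives 0, so (m + 2) is a factor.
Divide: m^3 - 3m^2 + 20 = (m + 2)(m^2 - 5m + 10).
The quadratic m^2 - 5m + 10 has discriminant -15 < 0, so no further real roots.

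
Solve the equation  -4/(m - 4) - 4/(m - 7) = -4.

Multiply both sides by (m - 4)(m - 7):
-4(m - 7) - 4(m - 4) = -4(m - 4)(m - 7).
Expand and collect terms: -4m^2 + 52m - 156 = 0.
By the quadratic formula, m = (-52 +/- sqrt(208)) / -8, so m ~= 4.6972 or m ~= 8.3028.
Neither value makes a denominator zero (m != 4, m != 7), so both are valid.

m = 4.6972 or m = 8.3028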